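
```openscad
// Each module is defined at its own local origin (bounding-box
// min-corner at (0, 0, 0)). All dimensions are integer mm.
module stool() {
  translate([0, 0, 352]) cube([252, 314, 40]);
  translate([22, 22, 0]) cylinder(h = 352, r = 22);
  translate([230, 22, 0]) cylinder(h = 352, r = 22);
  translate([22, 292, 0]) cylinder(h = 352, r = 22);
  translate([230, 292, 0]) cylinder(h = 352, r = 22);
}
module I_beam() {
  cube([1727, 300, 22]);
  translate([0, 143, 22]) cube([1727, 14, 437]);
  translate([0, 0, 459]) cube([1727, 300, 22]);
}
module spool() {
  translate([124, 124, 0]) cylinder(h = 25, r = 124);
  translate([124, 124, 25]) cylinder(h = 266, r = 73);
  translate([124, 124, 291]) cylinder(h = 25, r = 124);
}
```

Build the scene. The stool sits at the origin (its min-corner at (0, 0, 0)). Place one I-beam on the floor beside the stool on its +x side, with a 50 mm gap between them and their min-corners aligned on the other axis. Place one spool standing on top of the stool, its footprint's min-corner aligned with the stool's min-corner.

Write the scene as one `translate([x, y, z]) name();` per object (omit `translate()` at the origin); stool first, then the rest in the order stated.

stool();
translate([302, 0, 0]) I_beam();
translate([0, 0, 392]) spool();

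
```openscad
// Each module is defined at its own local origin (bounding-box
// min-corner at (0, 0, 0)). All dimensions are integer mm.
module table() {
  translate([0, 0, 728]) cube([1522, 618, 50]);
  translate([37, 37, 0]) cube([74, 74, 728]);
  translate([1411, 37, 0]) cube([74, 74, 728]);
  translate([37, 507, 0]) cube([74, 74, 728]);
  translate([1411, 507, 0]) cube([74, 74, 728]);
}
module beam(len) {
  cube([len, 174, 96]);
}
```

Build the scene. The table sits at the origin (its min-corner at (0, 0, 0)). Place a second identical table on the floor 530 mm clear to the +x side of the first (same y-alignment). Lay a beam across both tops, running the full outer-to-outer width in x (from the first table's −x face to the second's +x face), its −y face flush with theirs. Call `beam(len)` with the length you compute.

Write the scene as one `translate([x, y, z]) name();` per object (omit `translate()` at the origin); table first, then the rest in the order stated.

table();
translate([2052, 0, 0]) table();
translate([0, 0, 778]) beam(3574);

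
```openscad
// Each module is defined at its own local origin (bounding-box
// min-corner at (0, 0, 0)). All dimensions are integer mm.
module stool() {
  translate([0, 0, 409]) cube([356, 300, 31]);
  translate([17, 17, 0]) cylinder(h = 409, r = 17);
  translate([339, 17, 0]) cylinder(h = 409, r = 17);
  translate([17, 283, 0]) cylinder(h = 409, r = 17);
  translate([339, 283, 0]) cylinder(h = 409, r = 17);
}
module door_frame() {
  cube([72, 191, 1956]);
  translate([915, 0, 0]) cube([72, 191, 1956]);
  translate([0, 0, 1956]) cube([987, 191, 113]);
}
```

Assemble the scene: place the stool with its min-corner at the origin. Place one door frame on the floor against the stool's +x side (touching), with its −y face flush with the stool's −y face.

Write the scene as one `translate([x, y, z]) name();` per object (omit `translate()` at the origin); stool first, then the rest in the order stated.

stool();
translate([356, 0, 0]) door_frame();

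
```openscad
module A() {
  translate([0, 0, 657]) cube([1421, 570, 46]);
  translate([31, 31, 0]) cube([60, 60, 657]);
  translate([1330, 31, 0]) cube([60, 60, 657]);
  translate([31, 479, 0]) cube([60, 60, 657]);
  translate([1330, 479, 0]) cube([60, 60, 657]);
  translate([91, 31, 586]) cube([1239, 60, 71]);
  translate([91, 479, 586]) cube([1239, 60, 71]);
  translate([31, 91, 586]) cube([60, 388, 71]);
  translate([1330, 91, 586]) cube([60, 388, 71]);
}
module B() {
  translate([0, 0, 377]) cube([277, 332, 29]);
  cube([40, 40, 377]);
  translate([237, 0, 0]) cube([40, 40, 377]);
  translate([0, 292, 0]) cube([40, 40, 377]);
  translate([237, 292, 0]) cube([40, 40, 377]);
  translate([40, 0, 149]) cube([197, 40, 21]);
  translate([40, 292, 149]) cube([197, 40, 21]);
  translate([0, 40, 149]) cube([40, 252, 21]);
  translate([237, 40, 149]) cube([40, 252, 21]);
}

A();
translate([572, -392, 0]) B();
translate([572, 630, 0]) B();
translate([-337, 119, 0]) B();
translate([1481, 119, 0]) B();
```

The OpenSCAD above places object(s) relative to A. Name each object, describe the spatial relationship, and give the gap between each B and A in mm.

A is a table. B is a stool. Four stools sit around the table at the −y, +y, −x, +x sides. The gap between each stool and the table is 60 mm.

Each stool's nearest face is 60 mm from the table's bounding box.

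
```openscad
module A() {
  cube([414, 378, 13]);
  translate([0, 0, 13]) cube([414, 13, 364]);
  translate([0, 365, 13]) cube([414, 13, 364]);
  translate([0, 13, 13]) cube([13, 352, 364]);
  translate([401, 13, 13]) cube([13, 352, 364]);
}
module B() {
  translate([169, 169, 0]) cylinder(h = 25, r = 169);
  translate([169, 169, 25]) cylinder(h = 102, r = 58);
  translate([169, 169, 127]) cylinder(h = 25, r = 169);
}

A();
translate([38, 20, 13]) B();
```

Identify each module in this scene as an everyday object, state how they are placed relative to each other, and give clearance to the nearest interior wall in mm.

A is an open box. B is a spool. The spool sits inside the open box, centred. The clearance to the nearest interior wall is 7 mm.

Clearances: x = 25, y = 7; minimum 7 mm.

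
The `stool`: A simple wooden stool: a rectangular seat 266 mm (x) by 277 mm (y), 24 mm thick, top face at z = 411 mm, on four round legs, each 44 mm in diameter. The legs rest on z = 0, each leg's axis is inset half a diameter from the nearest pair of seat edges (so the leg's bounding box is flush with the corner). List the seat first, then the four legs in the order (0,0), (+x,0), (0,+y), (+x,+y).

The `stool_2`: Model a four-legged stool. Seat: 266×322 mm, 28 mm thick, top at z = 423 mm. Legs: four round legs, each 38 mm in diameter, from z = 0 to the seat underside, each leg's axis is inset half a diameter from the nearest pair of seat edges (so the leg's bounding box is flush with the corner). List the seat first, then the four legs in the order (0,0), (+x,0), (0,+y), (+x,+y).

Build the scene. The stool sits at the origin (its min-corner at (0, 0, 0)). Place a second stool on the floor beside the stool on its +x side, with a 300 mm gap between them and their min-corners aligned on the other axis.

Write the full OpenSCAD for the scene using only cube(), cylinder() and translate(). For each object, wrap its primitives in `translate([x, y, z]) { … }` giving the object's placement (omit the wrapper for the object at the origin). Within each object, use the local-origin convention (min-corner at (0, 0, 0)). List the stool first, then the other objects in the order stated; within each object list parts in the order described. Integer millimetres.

translate([0, 0, 387]) cube([266, 277, 24]);
translate([22, 22, 0]) cylinder(h = 387, r = 22);
translate([244, 22, 0]) cylinder(h = 387, r = 22);
translate([22, 255, 0]) cylinder(h = 387, r = 22);
translate([244, 255, 0]) cylinder(h = 387, r = 22);
translate([566, 0, 0]) {
  translate([0, 0, 395]) cube([266, 322, 28]);
  translate([19, 19, 0]) cylinder(h = 395, r = 19);
  translate([247, 19, 0]) cylinder(h = 395, r = 19);
  translate([19, 303, 0]) cylinder(h = 395, r = 19);
  translate([247, 303, 0]) cylinder(h = 395, r = 19);
}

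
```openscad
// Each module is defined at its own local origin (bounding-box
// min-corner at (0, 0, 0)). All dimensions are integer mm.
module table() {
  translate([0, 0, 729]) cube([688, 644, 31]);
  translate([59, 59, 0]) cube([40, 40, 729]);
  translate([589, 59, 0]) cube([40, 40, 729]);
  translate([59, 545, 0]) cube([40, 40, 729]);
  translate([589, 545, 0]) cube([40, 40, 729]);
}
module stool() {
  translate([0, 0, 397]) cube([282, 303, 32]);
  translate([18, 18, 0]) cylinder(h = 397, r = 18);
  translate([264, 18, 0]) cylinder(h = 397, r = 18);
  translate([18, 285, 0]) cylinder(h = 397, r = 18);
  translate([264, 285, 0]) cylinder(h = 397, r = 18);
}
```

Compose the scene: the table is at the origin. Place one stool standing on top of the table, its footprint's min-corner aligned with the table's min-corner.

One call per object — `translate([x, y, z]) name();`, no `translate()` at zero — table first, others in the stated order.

table();
translate([0, 0, 760]) stool();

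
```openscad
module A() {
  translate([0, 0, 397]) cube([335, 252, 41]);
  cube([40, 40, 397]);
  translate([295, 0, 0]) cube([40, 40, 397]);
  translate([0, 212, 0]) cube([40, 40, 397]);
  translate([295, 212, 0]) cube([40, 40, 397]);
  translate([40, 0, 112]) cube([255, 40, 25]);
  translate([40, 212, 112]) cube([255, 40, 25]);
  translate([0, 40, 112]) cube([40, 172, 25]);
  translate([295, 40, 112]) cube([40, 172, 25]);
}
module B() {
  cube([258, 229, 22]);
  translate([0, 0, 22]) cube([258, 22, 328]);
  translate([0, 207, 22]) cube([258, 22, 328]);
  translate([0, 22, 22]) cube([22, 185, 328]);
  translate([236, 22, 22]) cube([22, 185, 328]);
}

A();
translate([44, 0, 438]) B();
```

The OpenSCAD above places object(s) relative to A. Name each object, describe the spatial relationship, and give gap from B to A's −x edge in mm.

A is a stool. B is an open box. The open box is on top of the stool. The gap from the open box to the stool's −x edge is 44 mm.

The open box's min-x is at 44; the stool's min-x is 0; gap = 44 mm.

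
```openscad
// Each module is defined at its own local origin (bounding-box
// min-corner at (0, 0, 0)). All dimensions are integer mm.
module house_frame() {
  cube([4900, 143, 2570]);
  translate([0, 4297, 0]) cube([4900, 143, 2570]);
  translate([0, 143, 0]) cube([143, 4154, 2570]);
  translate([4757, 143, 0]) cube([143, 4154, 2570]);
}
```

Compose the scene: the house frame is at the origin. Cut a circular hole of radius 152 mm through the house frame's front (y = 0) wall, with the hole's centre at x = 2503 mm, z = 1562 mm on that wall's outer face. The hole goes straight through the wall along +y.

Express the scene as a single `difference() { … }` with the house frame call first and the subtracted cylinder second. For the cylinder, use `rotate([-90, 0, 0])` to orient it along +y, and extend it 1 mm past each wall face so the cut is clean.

difference() {
  house_frame();
  translate([2503, -1, 1562]) rotate([-90, 0, 0]) cylinder(h = 145, r = 152);
}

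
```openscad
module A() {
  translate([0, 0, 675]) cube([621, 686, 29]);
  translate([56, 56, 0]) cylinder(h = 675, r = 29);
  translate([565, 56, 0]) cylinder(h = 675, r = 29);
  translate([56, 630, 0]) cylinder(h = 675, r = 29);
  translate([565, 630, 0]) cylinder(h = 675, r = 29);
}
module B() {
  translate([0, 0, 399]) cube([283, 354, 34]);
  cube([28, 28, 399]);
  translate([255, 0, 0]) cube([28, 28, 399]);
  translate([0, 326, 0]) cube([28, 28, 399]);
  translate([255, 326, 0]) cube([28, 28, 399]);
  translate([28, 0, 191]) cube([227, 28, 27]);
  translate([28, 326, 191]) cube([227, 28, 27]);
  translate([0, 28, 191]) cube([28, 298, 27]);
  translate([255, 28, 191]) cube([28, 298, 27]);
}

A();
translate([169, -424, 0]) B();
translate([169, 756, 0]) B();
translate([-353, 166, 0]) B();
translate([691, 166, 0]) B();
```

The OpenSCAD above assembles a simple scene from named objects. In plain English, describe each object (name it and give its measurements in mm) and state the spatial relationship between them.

A is a table: top 621 mm (x) × 686 mm (y), 29 mm thick, upper face at z = 704 mm, on four round legs of 58 mm diameter, each leg's bounding box inset 27 mm from the nearest pair of top edges, running from z = 0 to the bottom of the top.

B is a four-legged stool. The seat is a 283×354×34 mm slab whose top surface is at z = 433 mm; four square legs, each 28×28 mm in cross-section, run from the floor (z = 0) to the underside of the seat, each flush with a corner of the seat. Four stretchers, 28 mm wide and 27 mm tall, connect adjacent legs with their undersides at z = 191 mm, each running between the inner faces of the legs it joins and aligned with the legs' outer faces on the other axis.

Four stools sit around the table at the −y, +y, −x, +x sides.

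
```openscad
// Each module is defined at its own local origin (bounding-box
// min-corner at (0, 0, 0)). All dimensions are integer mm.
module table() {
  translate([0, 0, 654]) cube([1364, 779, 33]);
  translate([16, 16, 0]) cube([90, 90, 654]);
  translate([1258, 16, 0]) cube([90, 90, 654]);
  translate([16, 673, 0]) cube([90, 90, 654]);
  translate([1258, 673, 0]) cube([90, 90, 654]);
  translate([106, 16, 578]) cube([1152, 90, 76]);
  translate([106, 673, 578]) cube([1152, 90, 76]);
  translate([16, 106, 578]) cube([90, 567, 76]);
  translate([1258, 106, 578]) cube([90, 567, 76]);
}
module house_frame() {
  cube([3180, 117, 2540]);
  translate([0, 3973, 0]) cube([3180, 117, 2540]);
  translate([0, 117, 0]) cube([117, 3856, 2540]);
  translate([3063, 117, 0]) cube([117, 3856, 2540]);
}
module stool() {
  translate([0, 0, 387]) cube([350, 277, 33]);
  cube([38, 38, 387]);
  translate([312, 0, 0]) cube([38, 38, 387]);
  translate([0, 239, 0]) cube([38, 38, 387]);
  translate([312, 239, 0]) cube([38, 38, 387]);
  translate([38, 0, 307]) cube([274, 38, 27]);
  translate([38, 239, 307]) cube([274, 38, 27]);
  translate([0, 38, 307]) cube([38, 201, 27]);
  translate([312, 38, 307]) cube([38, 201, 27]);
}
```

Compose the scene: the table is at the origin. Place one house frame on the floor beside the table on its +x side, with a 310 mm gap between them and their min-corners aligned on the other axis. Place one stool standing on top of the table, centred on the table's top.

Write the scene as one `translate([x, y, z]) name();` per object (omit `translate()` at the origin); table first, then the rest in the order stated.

table();
translate([1674, 0, 0]) house_frame();
translate([507, 251, 687]) stool();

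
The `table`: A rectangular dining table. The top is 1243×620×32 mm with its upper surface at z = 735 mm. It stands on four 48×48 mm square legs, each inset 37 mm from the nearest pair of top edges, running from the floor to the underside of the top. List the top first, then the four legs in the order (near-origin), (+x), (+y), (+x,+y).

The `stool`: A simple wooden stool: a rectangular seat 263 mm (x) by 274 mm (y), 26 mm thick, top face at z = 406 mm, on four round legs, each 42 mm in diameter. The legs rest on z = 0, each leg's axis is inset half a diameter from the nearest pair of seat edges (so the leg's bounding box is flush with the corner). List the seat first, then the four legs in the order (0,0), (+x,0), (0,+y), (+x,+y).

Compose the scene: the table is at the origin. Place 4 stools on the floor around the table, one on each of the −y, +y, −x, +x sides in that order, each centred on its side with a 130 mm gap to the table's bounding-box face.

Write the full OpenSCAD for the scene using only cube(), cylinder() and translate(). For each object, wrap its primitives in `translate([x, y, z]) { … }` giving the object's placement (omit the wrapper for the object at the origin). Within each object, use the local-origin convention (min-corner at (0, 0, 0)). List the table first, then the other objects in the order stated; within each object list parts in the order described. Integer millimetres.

translate([0, 0, 703]) cube([1243, 620, 32]);
translate([37, 37, 0]) cube([48, 48, 703]);
translate([1158, 37, 0]) cube([48, 48, 703]);
translate([37, 535, 0]) cube([48, 48, 703]);
translate([1158, 535, 0]) cube([48, 48, 703]);
translate([490, -404, 0]) {
  translate([0, 0, 380]) cube([263, 274, 26]);
  translate([21, 21, 0]) cylinder(h = 380, r = 21);
  translate([242, 21, 0]) cylinder(h = 380, r = 21);
  translate([21, 253, 0]) cylinder(h = 380, r = 21);
  translate([242, 253, 0]) cylinder(h = 380, r = 21);
}
translate([490, 750, 0]) {
  translate([0, 0, 380]) cube([263, 274, 26]);
  translate([21, 21, 0]) cylinder(h = 380, r = 21);
  translate([242, 21, 0]) cylinder(h = 380, r = 21);
  translate([21, 253, 0]) cylinder(h = 380, r = 21);
  translate([242, 253, 0]) cylinder(h = 380, r = 21);
}
translate([-393, 173, 0]) {
  translate([0, 0, 380]) cube([263, 274, 26]);
  translate([21, 21, 0]) cylinder(h = 380, r = 21);
  translate([242, 21, 0]) cylinder(h = 380, r = 21);
  translate([21, 253, 0]) cylinder(h = 380, r = 21);
  translate([242, 253, 0]) cylinder(h = 380, r = 21);
}
translate([1373, 173, 0]) {
  translate([0, 0, 380]) cube([263, 274, 26]);
  translate([21, 21, 0]) cylinder(h = 380, r = 21);
  translate([242, 21, 0]) cylinder(h = 380, r = 21);
  translate([21, 253, 0]) cylinder(h = 380, r = 21);
  translate([242, 253, 0]) cylinder(h = 380, r = 21);
}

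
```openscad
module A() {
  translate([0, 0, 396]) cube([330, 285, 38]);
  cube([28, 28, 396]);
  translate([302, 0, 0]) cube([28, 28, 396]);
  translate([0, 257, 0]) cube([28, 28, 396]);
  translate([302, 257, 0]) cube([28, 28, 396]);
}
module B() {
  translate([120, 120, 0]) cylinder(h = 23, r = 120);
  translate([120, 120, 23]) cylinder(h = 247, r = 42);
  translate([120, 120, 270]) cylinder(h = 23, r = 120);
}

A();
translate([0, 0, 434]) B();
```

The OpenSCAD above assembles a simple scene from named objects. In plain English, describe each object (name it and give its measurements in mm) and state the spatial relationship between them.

A is a four-legged stool. The seat is 330×285 mm, 38 mm thick, top at z = 434 mm. It stands on four square legs, each 28×28 mm in cross-section, from z = 0 to the seat underside, each flush with a corner of the seat.

B is a spool: two coaxial disc flanges of radius 120 mm and thickness 23 mm, joined by a core cylinder of radius 42 mm and height 247 mm. The lower flange rests on z = 0 and the three cylinders share a vertical axis.

The spool is on top of the stool.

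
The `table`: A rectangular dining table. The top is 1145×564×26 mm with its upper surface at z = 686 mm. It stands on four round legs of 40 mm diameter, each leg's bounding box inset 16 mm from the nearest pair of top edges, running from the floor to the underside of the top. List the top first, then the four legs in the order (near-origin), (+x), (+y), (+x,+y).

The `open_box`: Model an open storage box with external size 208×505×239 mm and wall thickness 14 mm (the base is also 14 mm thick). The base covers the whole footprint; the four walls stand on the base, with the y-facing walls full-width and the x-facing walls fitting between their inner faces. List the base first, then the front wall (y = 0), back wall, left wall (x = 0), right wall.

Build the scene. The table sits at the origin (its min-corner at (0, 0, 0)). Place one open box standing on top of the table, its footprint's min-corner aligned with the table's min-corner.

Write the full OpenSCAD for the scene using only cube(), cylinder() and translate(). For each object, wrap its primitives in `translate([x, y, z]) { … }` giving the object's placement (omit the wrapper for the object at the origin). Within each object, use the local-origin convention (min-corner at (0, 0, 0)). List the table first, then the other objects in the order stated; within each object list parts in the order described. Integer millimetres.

translate([0, 0, 660]) cube([1145, 564, 26]);
translate([36, 36, 0]) cylinder(h = 660, r = 20);
translate([1109, 36, 0]) cylinder(h = 660, r = 20);
translate([36, 528, 0]) cylinder(h = 660, r = 20);
translate([1109, 528, 0]) cylinder(h = 660, r = 20);
translate([0, 0, 686]) {
  cube([208, 505, 14]);
  translate([0, 0, 14]) cube([208, 14, 225]);
  translate([0, 491, 14]) cube([208, 14, 225]);
  translate([0, 14, 14]) cube([14, 477, 225]);
  translate([194, 14, 14]) cube([14, 477, 225]);
}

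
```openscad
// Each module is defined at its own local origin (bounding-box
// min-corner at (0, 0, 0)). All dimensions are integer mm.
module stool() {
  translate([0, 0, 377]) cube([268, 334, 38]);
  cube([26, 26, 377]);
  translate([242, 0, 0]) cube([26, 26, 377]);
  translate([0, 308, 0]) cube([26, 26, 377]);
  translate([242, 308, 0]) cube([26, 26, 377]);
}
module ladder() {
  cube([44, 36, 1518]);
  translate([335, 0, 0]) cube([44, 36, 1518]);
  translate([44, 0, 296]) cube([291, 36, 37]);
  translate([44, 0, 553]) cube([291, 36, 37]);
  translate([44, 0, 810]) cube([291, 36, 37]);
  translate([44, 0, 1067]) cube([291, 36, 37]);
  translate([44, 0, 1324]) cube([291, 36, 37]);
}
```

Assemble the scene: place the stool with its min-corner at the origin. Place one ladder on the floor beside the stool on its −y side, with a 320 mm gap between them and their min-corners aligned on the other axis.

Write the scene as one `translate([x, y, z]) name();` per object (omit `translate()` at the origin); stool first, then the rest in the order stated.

stool();
translate([0, -356, 0]) ladder();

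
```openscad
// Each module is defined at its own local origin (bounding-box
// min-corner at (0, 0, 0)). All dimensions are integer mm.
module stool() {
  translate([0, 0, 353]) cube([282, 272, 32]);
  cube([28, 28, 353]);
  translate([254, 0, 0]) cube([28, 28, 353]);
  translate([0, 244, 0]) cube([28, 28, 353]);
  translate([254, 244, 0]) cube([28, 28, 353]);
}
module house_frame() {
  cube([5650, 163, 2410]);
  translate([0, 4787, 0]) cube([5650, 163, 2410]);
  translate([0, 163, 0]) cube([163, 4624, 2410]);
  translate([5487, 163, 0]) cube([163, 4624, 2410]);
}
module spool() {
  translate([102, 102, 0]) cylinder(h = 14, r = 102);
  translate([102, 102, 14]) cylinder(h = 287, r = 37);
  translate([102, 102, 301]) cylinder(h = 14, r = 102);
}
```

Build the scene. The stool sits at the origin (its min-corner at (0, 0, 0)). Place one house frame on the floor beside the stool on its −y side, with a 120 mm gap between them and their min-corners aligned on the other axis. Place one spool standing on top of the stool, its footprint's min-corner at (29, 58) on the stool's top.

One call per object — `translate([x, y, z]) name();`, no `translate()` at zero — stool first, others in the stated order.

stool();
translate([0, -5070, 0]) house_frame();
translate([29, 58, 385]) spool();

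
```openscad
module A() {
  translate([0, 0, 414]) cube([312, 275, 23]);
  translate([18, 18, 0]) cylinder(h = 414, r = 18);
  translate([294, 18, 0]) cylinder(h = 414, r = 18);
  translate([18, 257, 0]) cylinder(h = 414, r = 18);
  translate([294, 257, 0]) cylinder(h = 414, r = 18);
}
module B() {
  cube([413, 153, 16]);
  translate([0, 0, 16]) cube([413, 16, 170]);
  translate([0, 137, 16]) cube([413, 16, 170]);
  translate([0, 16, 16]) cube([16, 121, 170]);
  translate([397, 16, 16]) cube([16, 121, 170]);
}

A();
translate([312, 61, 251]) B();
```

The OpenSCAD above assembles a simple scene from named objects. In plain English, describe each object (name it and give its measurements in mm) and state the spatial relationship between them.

A is a simple wooden stool: a rectangular seat 312 mm (x) by 275 mm (y), 23 mm thick, top face at z = 437 mm, on four round legs, each 36 mm in diameter. The legs rest on z = 0, each leg's axis is inset half a diameter from the nearest pair of seat edges (so the leg's bounding box is flush with the corner).

B is an open-topped rectangular box: outside dimensions 413×153×186 mm, with a uniform wall and base thickness of 16 mm. The base is a full 413×153 slab on the floor; four walls sit on top of the base. The front and back walls (the −y and +y sides) span the full width; the two side walls fit between them.

The open box is beside the stool with their tops flush at z = 437.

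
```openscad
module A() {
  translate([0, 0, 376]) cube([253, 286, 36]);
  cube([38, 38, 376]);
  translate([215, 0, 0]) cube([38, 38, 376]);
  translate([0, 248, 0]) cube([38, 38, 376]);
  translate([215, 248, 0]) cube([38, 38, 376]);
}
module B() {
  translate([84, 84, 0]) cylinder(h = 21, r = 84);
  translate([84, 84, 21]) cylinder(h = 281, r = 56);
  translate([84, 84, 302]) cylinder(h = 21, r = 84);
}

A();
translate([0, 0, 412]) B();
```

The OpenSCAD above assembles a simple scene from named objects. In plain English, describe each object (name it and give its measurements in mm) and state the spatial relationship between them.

A is a four-legged stool. The seat is a 253×286×36 mm slab whose top surface is at z = 412 mm; four square legs, each 38×38 mm in cross-section, run from the floor (z = 0) to the underside of the seat, each flush with a corner of the seat.

B is a spool: two coaxial disc flanges of radius 84 mm and thickness 21 mm, joined by a core cylinder of radius 56 mm and height 281 mm. The lower flange rests on z = 0 and the three cylinders share a vertical axis.

The spool is on top of the stool.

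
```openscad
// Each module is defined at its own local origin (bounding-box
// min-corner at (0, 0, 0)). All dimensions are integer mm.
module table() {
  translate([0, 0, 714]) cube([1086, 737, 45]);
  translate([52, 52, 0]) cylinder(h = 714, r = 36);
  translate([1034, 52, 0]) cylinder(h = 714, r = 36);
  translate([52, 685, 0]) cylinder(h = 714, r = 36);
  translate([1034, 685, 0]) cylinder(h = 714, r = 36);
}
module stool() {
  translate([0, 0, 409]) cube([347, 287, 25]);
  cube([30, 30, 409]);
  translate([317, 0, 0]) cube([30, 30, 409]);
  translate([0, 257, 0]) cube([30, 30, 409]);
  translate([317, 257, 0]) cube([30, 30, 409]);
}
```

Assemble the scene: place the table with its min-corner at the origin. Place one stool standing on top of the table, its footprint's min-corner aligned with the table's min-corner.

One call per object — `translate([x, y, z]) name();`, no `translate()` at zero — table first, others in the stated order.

table();
translate([0, 0, 759]) stool();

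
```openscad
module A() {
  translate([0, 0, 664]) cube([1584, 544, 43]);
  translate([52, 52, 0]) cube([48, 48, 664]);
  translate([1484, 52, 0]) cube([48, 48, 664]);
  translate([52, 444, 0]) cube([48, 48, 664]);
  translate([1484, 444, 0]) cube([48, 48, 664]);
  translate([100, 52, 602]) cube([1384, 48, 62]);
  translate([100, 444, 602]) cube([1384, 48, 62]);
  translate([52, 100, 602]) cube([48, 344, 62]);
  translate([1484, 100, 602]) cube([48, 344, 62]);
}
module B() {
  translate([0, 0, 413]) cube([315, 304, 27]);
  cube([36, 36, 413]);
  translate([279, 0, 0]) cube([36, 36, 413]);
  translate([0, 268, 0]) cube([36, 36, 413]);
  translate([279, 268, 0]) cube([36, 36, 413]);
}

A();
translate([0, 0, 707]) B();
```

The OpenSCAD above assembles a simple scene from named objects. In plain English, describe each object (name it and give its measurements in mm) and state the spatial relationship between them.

A is a table with a 1584×544 mm rectangular top, 43 mm thick, top surface at z = 707 mm, supported by four 48×48 mm square legs, each inset 52 mm from the nearest pair of top edges, running from the floor. Four apron rails, 48 mm thick and 62 mm tall, run between adjacent legs with their top edges flush with the underside of the top and their outer faces flush with the legs' outer faces.

B is a four-legged stool. The seat is a 315×304×27 mm slab whose top surface is at z = 440 mm; four square legs, each 36×36 mm in cross-section, run from the floor (z = 0) to the underside of the seat, each flush with a corner of the seat.

The stool is on top of the table.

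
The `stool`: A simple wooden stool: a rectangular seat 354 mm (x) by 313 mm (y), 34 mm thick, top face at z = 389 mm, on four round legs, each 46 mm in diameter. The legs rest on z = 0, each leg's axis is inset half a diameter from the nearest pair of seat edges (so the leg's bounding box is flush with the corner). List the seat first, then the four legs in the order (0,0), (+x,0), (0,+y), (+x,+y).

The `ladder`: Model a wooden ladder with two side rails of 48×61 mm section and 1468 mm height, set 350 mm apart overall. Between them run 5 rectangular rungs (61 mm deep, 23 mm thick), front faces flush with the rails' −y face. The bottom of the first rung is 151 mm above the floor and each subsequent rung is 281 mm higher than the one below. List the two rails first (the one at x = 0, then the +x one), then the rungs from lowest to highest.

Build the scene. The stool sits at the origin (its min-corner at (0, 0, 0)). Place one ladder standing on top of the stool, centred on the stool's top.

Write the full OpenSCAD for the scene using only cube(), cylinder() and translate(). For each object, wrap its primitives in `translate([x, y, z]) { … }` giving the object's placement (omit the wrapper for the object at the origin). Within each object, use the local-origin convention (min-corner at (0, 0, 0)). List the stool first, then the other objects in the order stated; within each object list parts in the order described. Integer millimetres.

translate([0, 0, 355]) cube([354, 313, 34]);
translate([23, 23, 0]) cylinder(h = 355, r = 23);
translate([331, 23, 0]) cylinder(h = 355, r = 23);
translate([23, 290, 0]) cylinder(h = 355, r = 23);
translate([331, 290, 0]) cylinder(h = 355, r = 23);
translate([2, 126, 389]) {
  cube([48, 61, 1468]);
  translate([302, 0, 0]) cube([48, 61, 1468]);
  translate([48, 0, 151]) cube([254, 61, 23]);
  translate([48, 0, 432]) cube([254, 61, 23]);
  translate([48, 0, 713]) cube([254, 61, 23]);
  translate([48, 0, 994]) cube([254, 61, 23]);
  translate([48, 0, 1275]) cube([254, 61, 23]);
}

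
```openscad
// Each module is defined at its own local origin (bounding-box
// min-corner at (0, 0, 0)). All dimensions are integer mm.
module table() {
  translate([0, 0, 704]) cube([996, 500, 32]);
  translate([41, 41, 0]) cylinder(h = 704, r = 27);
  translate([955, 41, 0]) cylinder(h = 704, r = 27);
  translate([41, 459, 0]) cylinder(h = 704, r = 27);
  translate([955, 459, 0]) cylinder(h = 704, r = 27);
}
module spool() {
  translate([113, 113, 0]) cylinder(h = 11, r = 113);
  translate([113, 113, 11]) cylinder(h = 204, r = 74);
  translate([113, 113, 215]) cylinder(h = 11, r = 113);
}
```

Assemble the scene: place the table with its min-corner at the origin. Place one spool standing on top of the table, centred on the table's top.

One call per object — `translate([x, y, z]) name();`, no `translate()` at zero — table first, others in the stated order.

table();
translate([385, 137, 736]) spool();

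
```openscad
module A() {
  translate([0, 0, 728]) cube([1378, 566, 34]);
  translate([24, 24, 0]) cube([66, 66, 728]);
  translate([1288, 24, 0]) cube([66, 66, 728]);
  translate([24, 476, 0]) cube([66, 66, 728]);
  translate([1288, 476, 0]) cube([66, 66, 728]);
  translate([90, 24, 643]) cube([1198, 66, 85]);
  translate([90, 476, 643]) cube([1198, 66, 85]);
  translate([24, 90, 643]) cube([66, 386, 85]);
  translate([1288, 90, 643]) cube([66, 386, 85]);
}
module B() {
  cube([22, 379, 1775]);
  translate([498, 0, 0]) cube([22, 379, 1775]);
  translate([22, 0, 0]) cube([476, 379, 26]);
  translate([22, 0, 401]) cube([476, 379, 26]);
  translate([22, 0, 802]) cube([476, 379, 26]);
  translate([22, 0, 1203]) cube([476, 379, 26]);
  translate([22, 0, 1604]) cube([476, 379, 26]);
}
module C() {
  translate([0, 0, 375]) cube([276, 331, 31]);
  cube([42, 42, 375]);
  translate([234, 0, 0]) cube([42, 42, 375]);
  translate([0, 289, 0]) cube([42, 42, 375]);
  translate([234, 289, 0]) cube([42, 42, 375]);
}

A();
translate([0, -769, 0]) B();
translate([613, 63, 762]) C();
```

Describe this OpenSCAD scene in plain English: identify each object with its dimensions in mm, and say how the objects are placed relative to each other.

A is a table with a 1378×566 mm rectangular top, 34 mm thick, top surface at z = 762 mm, supported by four 66×66 mm square legs, each inset 24 mm from the nearest pair of top edges, running from the floor. Four apron rails, 66 mm thick and 85 mm tall, run between adjacent legs with their top edges flush with the underside of the top and their outer faces flush with the legs' outer faces.

B is a bookshelf 520 mm wide overall, 379 mm deep and 1775 mm tall. The two sides are 22 mm thick vertical panels. 5 horizontal shelves of 26 mm thickness span between the inner faces of the sides; the lowest shelf sits on the floor and shelves are stacked with a clear vertical gap of 375 mm between each pair.

C is a four-legged stool. The seat is 276×331 mm, 31 mm thick, top at z = 406 mm. It stands on four square legs, each 42×42 mm in cross-section, from z = 0 to the seat underside, each flush with a corner of the seat.

The bookshelf is on the floor beside the table on its −y side. The stool is on top of the table.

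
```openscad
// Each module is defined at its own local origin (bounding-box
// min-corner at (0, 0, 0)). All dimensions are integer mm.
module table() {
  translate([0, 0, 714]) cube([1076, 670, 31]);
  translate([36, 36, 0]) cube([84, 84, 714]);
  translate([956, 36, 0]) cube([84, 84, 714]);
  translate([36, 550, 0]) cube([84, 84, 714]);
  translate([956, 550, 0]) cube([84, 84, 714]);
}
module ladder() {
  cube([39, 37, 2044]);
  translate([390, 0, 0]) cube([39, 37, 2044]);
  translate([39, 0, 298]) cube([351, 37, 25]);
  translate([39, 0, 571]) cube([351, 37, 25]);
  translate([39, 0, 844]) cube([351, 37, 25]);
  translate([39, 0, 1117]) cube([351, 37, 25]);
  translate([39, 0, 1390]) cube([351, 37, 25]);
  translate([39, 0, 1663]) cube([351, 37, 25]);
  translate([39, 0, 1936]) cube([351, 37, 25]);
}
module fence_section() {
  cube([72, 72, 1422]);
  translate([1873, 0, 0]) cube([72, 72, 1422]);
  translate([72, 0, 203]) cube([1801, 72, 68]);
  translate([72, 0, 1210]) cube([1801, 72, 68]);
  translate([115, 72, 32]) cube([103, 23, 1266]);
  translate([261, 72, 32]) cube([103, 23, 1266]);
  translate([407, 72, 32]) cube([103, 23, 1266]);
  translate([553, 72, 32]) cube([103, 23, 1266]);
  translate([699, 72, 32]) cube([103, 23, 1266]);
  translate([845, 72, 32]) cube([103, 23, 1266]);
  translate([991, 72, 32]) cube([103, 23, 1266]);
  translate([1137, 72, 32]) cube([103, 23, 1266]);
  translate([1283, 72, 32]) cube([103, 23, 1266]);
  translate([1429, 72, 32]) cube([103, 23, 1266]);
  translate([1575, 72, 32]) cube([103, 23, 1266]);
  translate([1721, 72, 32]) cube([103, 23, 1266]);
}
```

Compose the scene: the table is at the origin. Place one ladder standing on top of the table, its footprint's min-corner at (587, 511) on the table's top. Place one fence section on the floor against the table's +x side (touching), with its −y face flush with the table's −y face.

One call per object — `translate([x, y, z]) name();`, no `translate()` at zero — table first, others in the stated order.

table();
translate([587, 511, 745]) ladder();
translate([1076, 0, 0]) fence_section();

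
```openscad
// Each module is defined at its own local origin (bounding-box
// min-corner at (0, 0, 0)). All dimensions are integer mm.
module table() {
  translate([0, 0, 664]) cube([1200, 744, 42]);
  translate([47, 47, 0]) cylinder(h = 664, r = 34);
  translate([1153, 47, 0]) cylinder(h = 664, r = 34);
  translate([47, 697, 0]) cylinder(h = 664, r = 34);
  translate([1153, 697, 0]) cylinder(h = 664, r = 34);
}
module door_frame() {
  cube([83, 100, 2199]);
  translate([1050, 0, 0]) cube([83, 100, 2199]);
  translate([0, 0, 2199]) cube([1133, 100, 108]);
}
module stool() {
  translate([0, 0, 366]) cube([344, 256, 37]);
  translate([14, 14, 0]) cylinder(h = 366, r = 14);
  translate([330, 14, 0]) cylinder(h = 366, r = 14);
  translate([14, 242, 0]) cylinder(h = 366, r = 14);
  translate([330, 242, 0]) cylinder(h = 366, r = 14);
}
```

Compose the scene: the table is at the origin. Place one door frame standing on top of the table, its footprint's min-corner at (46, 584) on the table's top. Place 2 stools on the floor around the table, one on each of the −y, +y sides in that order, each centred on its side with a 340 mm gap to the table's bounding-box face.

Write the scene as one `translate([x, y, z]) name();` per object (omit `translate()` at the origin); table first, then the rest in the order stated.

table();
translate([46, 584, 706]) door_frame();
translate([428, -596, 0]) stool();
translate([428, 1084, 0]) stool();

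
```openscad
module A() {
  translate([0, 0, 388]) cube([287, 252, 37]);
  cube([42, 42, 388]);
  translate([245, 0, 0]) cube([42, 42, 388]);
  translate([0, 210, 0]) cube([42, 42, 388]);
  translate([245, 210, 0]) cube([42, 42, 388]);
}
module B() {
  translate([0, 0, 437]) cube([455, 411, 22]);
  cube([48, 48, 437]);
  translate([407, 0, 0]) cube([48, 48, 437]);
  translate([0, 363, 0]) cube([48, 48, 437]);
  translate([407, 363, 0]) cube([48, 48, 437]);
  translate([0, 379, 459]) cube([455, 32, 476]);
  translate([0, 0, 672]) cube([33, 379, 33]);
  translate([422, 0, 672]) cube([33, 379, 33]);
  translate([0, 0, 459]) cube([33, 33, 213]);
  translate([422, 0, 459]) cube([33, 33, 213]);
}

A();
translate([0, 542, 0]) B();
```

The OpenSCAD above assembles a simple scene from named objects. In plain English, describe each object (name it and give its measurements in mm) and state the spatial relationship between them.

A is a simple wooden stool: a rectangular seat 287 mm (x) by 252 mm (y), 37 mm thick, top face at z = 425 mm, on four square legs, each 42×42 mm in cross-section. The legs rest on z = 0, each flush with a corner of the seat.

B is a chair. The seat is a 455×411×22 mm slab with its top at z = 459 mm, on four 48×48 mm corner legs (flush with the seat edges, standing on z = 0). A flat backrest 32 mm thick, 476 mm tall, spans the full seat width and rises from the seat top along its +y edge, rear face flush with the rear of the seat. Two armrests of 33×33 mm section run along each side from the seat's front edge to the front of the backrest, top faces 246 mm above the seat top and outer faces flush with the seat's x-edges; a 33×33 mm post under the front of each armrest stands on the seat at the front corner.

The chair is on the floor beside the stool on its +y side.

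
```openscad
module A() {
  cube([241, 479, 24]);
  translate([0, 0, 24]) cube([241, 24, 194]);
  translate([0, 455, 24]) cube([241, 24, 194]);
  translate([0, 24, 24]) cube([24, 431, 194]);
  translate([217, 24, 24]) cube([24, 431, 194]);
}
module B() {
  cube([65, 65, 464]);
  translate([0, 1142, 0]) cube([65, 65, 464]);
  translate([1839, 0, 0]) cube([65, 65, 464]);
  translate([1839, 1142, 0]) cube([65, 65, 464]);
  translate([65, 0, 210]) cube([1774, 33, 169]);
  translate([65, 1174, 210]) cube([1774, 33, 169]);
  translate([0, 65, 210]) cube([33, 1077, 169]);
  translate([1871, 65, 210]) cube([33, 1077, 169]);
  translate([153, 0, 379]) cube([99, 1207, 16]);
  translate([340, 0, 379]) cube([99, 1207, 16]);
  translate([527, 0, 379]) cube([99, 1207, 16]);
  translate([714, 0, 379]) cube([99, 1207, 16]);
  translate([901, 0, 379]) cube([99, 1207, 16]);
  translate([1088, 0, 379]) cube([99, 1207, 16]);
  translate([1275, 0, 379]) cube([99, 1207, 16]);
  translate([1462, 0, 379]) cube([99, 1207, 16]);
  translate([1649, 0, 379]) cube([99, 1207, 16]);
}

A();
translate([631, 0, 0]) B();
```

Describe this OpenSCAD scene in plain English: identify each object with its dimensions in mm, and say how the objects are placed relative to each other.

A is an open storage box with external size 241×479×218 mm and wall thickness 24 mm (the base is also 24 mm thick). The base covers the whole footprint; the four walls stand on the base, with the y-facing walls full-width and the x-facing walls fitting between their inner faces.

B is a bed frame 1904 mm long (x) by 1207 mm wide (y). Four 65×65 mm corner posts, 464 mm tall, at the corners of the footprint. Four rails of 33 mm thickness and 169 mm height run between adjacent posts with their undersides at z = 210 mm, their outer faces flush with the outside of the frame (the two x-running rails run between the posts' inner faces; the two y-running rails run between the posts' inner faces). 9 slats, each 99 mm wide (x) and 16 mm thick, lie across the top of the two x-running rails, running the full 1207 mm width of the frame in y; the slats are evenly spaced along x between the inner faces of the end posts with equal gaps (rounded down to the nearest mm) at the −x end and between each pair — any rounding remainder accumulates at the +x end.

The bed frame is on the floor beside the open box on its +x side.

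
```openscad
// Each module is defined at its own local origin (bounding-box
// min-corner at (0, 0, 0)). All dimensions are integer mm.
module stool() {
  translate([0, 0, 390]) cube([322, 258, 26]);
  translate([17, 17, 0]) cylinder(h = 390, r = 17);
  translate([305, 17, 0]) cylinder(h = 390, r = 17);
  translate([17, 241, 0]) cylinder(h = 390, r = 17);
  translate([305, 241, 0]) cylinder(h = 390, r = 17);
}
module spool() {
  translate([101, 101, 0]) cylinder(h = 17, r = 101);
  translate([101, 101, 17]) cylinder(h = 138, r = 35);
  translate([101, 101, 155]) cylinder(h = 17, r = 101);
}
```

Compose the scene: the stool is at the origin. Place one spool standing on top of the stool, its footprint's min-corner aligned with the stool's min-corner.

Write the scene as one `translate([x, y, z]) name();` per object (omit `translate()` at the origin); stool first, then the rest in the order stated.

stool();
translate([0, 0, 416]) spool();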